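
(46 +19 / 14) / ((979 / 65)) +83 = 1180693 / 13706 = 86.14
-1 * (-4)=4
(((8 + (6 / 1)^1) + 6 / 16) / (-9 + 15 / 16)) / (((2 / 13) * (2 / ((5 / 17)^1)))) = -7475 / 4386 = -1.70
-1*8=-8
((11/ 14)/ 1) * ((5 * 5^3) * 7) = 6875/ 2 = 3437.50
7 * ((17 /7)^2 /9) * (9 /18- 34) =-19363 /126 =-153.67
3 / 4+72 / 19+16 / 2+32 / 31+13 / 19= 14.26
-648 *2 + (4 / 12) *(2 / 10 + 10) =-6463 / 5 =-1292.60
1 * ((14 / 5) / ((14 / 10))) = 2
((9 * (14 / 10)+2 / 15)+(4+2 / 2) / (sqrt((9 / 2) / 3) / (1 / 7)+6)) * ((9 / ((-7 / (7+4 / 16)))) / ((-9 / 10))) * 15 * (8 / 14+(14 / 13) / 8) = 37265 * sqrt(6) / 728+6670435 / 5096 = 1434.34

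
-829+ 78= -751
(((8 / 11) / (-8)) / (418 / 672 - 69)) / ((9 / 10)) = 224 / 151635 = 0.00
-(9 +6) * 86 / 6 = -215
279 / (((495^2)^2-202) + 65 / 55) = 3069 / 660409754666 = 0.00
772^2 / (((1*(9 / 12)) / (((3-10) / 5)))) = -16687552 / 15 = -1112503.47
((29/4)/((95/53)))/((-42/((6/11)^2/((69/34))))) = -26129/1850695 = -0.01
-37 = -37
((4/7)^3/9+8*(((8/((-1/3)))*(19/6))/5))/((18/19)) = -17827472/138915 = -128.33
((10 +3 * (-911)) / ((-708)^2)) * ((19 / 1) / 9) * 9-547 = -274243145 / 501264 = -547.10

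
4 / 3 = 1.33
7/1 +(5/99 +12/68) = 12163/1683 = 7.23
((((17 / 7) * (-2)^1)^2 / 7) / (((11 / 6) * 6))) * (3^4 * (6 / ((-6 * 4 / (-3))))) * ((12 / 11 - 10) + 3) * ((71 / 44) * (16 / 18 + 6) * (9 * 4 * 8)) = -160752412080 / 456533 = -352115.65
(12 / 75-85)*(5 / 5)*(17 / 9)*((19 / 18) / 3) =-228361 / 4050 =-56.39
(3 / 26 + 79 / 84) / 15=1153 / 16380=0.07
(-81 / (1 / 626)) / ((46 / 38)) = -41887.57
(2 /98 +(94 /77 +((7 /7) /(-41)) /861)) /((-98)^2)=0.00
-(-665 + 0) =665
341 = 341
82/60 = 41/30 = 1.37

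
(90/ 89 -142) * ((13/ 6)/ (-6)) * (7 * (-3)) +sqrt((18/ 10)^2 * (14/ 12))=-285467/ 267 +3 * sqrt(42)/ 10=-1067.22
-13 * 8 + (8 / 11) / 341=-390096 / 3751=-104.00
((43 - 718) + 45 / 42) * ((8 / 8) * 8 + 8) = -75480 / 7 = -10782.86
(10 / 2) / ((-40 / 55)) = -6.88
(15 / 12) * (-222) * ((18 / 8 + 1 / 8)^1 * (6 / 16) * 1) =-247.15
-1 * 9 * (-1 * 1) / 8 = 9 / 8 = 1.12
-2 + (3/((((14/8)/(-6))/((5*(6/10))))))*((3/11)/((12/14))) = -130/11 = -11.82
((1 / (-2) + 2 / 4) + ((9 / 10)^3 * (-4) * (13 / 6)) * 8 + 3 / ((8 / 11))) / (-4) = 46419 / 4000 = 11.60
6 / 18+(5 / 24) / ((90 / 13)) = 157 / 432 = 0.36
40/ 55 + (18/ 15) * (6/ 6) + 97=5441/ 55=98.93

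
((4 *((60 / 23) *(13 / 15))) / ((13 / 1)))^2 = 0.48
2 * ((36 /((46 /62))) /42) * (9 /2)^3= 67797 /322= 210.55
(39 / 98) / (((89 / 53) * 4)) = 2067 / 34888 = 0.06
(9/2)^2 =81/4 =20.25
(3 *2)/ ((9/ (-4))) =-8/ 3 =-2.67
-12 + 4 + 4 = -4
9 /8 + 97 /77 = 1469 /616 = 2.38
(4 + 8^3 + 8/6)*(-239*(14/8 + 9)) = -3987476/3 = -1329158.67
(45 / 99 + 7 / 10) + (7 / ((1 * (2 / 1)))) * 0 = 127 / 110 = 1.15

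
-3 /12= -0.25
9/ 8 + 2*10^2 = 1609/ 8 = 201.12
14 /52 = 7 /26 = 0.27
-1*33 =-33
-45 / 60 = -3 / 4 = -0.75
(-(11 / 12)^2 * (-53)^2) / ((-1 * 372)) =339889 / 53568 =6.35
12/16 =3/4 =0.75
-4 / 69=-0.06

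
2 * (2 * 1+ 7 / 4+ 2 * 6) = 63 / 2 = 31.50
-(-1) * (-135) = -135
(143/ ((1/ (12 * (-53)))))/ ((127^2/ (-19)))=1728012/ 16129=107.14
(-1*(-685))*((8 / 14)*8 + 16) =98640 / 7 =14091.43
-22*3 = -66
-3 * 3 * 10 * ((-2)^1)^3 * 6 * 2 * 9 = 77760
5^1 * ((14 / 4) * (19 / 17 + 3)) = 1225 / 17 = 72.06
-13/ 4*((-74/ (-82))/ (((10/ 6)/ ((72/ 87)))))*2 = -2.91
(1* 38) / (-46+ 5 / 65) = -494 / 597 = -0.83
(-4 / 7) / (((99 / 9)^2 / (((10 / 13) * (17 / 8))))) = -85 / 11011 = -0.01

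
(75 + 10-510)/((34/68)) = -850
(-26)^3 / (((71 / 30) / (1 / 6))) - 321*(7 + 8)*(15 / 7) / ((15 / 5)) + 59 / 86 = -199876387 / 42742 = -4676.35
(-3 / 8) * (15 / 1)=-45 / 8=-5.62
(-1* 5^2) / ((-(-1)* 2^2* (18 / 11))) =-275 / 72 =-3.82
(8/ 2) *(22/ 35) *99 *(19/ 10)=82764/ 175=472.94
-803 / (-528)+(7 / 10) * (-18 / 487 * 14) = 135419 / 116880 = 1.16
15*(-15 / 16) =-225 / 16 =-14.06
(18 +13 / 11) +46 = 65.18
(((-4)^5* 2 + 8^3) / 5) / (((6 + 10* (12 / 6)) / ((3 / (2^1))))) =-1152 / 65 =-17.72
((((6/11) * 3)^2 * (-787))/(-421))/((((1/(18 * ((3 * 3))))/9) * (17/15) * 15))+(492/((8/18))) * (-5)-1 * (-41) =-4386015014/865997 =-5064.70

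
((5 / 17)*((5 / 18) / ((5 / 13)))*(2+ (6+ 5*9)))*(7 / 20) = 4823 / 1224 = 3.94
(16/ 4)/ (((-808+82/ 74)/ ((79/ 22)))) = -5846/ 328405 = -0.02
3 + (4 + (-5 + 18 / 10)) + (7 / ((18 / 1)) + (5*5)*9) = 20627 / 90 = 229.19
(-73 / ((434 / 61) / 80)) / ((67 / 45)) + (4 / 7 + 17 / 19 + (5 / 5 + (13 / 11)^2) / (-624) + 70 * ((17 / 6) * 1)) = -3665751201185 / 10428650232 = -351.51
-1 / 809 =-0.00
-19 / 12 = -1.58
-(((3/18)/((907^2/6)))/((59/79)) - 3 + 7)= -194145243/48536291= -4.00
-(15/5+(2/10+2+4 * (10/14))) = -282/35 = -8.06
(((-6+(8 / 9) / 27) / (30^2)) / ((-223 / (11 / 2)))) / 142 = 0.00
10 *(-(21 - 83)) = 620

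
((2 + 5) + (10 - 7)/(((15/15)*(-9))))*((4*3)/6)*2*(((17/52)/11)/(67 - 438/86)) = 7310/570999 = 0.01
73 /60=1.22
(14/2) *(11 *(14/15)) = 71.87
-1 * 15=-15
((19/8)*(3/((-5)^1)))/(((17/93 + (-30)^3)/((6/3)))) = 279/2643140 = 0.00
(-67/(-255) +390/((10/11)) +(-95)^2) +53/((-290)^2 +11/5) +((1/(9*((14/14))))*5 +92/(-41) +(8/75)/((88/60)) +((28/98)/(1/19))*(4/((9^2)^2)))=142823099197729121/15109316763255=9452.65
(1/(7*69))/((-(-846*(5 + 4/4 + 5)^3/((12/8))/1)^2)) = -0.00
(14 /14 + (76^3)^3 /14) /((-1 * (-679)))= 42295321923289095 /4753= 8898658094527.48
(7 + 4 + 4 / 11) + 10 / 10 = 136 / 11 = 12.36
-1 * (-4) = 4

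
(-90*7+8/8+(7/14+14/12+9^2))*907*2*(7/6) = -10406011/9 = -1156223.44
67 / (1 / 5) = 335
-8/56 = -1/7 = -0.14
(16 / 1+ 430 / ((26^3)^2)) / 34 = 2471326423 / 5251568192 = 0.47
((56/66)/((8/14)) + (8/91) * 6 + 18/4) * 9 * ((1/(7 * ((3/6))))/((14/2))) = 117339/49049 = 2.39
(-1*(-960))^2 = 921600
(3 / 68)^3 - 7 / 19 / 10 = -1097947 / 29871040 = -0.04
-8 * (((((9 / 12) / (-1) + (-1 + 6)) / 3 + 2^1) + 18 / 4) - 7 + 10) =-262 / 3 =-87.33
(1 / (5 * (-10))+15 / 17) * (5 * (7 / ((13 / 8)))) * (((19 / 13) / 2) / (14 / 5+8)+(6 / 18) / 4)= 1087772 / 387855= 2.80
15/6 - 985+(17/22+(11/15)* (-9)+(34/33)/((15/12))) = -162938/165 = -987.50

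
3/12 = 0.25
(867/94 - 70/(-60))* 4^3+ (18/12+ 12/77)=14474995/21714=666.62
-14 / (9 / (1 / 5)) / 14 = -1 / 45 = -0.02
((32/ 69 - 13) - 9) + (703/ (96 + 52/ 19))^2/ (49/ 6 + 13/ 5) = -34734618271/ 2064114024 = -16.83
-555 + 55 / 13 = -7160 / 13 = -550.77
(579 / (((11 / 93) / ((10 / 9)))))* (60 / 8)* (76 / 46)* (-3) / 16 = -25577325 / 2024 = -12637.02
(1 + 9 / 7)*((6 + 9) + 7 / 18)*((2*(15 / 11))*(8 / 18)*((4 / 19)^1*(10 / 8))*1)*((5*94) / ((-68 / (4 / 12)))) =-52076000 / 2014551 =-25.85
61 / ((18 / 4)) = 122 / 9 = 13.56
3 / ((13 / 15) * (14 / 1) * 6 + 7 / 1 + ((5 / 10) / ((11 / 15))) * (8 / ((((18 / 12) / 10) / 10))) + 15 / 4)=660 / 98381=0.01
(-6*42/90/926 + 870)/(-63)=-13.81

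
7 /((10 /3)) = 21 /10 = 2.10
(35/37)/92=35/3404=0.01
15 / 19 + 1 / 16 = 259 / 304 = 0.85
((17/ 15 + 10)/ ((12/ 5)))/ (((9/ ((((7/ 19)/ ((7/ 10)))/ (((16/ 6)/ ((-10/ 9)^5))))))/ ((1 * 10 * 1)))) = -52187500/ 30292137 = -1.72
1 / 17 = 0.06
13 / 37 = 0.35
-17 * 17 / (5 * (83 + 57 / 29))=-8381 / 12320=-0.68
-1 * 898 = -898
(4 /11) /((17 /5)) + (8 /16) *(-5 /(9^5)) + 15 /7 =347792065 /154590282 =2.25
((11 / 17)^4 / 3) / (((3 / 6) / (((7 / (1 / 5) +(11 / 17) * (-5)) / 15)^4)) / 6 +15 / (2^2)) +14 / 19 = 90345017200910 / 120074682176659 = 0.75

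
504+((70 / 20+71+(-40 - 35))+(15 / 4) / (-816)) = 547803 / 1088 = 503.50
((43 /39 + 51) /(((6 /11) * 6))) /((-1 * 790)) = -2794 /138645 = -0.02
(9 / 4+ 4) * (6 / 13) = 2.88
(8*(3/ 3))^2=64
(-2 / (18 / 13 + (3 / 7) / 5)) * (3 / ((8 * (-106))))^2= -1365 / 80180096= -0.00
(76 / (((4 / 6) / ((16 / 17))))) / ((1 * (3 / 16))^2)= 3051.92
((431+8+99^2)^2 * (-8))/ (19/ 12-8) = 10066329600/ 77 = 130731553.25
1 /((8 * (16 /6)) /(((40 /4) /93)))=0.01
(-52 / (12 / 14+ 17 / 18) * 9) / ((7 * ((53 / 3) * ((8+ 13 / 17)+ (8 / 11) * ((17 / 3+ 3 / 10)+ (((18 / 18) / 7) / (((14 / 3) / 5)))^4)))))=-817309965391920 / 5098815882260759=-0.16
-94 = -94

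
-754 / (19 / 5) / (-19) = 3770 / 361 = 10.44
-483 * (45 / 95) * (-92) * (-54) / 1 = -21595896 / 19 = -1136626.11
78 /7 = 11.14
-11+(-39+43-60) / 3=-89 / 3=-29.67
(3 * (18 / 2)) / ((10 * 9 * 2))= 3 / 20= 0.15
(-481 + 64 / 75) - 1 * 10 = -490.15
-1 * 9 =-9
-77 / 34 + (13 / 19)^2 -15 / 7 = -338467 / 85918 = -3.94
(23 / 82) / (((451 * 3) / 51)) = 391 / 36982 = 0.01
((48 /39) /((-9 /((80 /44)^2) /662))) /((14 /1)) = -21.38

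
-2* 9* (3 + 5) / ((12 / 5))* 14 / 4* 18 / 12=-315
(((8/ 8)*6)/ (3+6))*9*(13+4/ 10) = 402/ 5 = 80.40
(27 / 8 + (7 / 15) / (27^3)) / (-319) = -7971671 / 753465240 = -0.01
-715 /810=-0.88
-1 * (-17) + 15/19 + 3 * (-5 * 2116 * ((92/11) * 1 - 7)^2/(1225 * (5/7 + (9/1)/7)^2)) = 647117/112651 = 5.74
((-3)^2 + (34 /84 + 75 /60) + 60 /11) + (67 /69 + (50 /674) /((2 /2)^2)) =40953089 /2387308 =17.15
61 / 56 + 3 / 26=877 / 728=1.20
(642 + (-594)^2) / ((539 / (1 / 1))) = 655.80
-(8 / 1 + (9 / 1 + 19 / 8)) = -155 / 8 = -19.38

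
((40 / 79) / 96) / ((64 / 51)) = 85 / 20224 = 0.00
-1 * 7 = -7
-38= -38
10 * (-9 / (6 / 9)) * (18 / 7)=-2430 / 7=-347.14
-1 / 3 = -0.33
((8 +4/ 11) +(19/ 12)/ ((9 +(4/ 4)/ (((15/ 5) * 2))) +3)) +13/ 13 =15247/ 1606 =9.49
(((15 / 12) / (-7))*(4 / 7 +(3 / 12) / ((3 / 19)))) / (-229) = 0.00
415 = 415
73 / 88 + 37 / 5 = 3621 / 440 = 8.23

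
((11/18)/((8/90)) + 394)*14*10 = 112245/2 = 56122.50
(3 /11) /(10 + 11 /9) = 27 /1111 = 0.02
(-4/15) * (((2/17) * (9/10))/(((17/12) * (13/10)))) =-288/18785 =-0.02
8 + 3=11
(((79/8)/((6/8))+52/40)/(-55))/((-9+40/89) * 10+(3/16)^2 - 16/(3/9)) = 4944128/2508817575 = 0.00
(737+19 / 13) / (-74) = -4800 / 481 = -9.98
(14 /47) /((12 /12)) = 14 /47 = 0.30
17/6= 2.83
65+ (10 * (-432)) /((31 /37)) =-157825 /31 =-5091.13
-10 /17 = -0.59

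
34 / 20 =17 / 10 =1.70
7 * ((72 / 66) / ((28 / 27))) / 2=81 / 22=3.68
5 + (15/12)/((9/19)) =275/36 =7.64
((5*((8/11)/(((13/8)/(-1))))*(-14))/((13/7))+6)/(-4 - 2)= -21257/5577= -3.81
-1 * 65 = -65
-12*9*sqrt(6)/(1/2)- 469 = -216*sqrt(6)- 469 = -998.09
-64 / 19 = -3.37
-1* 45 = -45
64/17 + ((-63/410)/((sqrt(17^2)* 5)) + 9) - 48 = -1228013/34850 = -35.24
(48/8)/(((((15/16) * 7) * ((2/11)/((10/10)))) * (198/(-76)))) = -608/315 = -1.93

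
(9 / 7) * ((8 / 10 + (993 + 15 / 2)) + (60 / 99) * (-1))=990687 / 770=1286.61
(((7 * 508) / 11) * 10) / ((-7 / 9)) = -45720 / 11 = -4156.36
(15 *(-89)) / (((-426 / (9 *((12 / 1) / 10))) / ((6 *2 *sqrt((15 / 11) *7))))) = 1254.80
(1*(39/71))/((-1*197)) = -39/13987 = -0.00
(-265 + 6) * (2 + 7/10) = -6993/10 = -699.30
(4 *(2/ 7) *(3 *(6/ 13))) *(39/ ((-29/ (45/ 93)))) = -6480/ 6293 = -1.03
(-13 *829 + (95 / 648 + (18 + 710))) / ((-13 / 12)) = 6511657 / 702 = 9275.86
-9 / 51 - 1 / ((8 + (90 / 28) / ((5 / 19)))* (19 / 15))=-19701 / 91409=-0.22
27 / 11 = 2.45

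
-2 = -2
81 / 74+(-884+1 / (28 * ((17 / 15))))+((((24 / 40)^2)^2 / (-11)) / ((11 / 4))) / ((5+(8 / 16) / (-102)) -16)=-882.87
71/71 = 1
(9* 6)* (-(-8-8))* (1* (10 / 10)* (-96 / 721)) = -82944 / 721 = -115.04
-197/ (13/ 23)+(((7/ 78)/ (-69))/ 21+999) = 10502351/ 16146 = 650.46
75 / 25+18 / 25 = 3.72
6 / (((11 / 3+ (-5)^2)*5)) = 9 / 215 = 0.04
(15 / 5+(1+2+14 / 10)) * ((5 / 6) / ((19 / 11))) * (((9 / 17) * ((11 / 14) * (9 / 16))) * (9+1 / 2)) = 120879 / 15232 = 7.94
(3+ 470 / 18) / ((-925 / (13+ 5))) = -524 / 925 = -0.57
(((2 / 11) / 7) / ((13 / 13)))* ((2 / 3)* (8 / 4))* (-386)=-3088 / 231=-13.37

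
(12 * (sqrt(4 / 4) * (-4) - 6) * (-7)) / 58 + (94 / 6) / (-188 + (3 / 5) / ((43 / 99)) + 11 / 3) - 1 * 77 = -214234297 / 3422116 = -62.60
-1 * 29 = -29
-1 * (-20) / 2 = 10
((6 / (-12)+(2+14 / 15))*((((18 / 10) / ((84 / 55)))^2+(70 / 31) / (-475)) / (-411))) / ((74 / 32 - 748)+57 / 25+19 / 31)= 233317417 / 21146240847438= 0.00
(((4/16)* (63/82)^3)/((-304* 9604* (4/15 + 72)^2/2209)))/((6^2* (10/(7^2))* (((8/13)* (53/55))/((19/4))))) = -40299284025/2250380323076440064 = -0.00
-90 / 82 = -45 / 41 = -1.10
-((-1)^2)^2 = -1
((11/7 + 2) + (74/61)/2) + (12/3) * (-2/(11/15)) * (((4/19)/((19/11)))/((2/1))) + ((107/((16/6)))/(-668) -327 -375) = -698.55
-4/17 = -0.24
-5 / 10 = -1 / 2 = -0.50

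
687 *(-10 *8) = -54960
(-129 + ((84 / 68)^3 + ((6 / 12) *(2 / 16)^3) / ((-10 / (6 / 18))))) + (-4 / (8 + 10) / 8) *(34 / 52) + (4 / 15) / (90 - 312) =-27688369034803 / 217788180480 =-127.13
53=53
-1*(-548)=548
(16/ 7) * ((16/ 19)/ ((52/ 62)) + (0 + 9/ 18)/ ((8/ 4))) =708/ 247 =2.87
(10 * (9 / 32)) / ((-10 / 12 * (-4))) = 27 / 32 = 0.84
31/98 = 0.32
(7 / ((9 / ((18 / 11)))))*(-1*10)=-140 / 11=-12.73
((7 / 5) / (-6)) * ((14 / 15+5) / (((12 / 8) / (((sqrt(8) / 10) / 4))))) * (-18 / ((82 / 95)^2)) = 1.58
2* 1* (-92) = -184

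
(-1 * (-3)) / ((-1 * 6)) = -1 / 2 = -0.50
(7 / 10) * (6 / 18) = 7 / 30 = 0.23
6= 6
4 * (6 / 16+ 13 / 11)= 137 / 22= 6.23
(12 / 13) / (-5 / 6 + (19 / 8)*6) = 144 / 2093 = 0.07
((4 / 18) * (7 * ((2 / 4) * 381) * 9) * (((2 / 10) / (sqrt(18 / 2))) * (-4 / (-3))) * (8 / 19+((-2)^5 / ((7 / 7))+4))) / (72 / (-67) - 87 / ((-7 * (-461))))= 402871742896 / 67879305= 5935.12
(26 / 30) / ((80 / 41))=533 / 1200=0.44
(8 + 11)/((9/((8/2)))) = 76/9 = 8.44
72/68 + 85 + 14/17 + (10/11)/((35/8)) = 114001/1309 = 87.09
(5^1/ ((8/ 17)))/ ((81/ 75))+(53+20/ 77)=1049441/ 16632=63.10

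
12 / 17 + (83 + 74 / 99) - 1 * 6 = 132037 / 1683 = 78.45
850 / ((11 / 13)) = 11050 / 11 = 1004.55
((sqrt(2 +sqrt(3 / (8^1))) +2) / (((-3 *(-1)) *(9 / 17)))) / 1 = 17 *sqrt(sqrt(6) +8) / 54 +34 / 27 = 2.28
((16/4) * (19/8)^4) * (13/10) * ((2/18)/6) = 1694173/552960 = 3.06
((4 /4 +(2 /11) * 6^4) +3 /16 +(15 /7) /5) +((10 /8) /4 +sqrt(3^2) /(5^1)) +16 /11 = 184507 /770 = 239.62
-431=-431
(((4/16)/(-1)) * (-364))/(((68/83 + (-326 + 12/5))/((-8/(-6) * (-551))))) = 41617030/200931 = 207.12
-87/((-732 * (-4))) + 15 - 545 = -517309/976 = -530.03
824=824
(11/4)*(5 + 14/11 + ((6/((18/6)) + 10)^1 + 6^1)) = 267/4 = 66.75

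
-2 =-2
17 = 17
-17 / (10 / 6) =-51 / 5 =-10.20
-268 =-268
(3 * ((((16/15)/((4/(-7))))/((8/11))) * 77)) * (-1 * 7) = 41503/10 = 4150.30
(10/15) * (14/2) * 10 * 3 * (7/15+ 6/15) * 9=1092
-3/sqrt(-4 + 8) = -3/2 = -1.50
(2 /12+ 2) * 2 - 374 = -1109 /3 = -369.67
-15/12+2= 3/4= 0.75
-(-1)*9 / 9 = 1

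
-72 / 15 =-24 / 5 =-4.80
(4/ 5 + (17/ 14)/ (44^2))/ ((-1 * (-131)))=108501/ 17753120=0.01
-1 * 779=-779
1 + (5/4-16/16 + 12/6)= 13/4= 3.25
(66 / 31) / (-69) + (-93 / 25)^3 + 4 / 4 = -562709666 / 11140625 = -50.51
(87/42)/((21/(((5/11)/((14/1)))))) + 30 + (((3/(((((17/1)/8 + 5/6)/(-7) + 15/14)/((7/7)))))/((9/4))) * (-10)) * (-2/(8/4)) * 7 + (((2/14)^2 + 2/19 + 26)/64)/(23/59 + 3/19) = 8465086053323/48482265216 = 174.60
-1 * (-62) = 62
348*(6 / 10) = 1044 / 5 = 208.80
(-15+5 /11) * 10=-1600 /11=-145.45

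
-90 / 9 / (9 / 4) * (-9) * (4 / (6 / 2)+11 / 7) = 2440 / 21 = 116.19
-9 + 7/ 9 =-74/ 9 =-8.22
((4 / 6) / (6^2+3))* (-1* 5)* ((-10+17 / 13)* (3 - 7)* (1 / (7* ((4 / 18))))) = -2260 / 1183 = -1.91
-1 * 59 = -59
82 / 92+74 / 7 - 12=-173 / 322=-0.54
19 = 19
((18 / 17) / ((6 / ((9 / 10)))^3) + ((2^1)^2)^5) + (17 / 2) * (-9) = 64430243 / 68000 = 947.50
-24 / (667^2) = -24 / 444889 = -0.00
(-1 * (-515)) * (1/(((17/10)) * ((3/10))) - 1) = 494.80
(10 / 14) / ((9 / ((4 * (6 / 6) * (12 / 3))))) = 80 / 63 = 1.27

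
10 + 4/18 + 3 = 119/9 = 13.22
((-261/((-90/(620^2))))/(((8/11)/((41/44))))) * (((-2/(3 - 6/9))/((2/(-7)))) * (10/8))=85697175/16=5356073.44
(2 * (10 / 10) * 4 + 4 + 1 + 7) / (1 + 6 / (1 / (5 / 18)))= 15 / 2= 7.50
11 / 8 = 1.38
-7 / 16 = -0.44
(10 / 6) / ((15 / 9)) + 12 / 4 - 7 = -3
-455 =-455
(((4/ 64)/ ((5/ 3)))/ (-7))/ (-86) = 3/ 48160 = 0.00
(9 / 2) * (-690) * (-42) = 130410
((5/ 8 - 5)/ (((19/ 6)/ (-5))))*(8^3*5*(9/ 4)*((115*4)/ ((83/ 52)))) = 18083520000/ 1577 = 11467038.68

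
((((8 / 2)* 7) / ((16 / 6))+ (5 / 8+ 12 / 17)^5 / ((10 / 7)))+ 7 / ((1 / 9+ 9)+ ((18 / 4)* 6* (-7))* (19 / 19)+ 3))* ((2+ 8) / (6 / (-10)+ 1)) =6195521607316265 / 18517297922048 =334.58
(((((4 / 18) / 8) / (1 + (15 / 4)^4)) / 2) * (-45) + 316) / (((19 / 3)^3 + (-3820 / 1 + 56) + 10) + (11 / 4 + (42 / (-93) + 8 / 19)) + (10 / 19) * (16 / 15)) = -1022768748432 / 11317508810783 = -0.09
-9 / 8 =-1.12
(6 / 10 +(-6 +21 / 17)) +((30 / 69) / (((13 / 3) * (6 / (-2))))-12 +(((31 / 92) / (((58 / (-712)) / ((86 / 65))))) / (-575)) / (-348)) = -91881488233 / 5672334750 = -16.20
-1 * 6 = -6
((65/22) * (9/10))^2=13689/1936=7.07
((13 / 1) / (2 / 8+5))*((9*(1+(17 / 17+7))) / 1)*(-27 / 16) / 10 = -9477 / 280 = -33.85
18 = 18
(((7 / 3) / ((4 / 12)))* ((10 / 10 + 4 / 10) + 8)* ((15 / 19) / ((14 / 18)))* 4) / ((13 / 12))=60912 / 247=246.61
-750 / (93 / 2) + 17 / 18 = -8473 / 558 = -15.18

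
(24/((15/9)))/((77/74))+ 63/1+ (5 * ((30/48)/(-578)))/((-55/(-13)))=76.84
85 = 85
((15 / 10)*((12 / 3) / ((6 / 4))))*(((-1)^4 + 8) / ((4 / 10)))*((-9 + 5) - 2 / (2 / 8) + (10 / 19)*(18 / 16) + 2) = -32175 / 38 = -846.71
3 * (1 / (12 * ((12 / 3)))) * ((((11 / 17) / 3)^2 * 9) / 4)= 121 / 18496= 0.01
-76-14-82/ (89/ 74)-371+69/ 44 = -2066127/ 3916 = -527.61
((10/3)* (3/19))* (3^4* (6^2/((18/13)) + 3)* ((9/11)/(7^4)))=211410/501809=0.42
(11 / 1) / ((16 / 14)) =77 / 8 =9.62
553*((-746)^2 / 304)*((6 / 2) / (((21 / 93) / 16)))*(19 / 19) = 4088723052 / 19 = 215195950.11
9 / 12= 3 / 4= 0.75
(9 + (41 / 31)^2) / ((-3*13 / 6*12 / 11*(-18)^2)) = -56815 / 12143196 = -0.00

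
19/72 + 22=1603/72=22.26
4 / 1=4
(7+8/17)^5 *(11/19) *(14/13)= 5087908888678/350704679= 14507.67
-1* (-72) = 72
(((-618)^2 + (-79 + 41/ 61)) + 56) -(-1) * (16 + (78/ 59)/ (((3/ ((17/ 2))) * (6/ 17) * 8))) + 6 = 65978307385/ 172752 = 381925.00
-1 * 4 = -4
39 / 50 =0.78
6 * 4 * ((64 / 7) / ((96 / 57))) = 912 / 7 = 130.29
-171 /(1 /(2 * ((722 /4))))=-61731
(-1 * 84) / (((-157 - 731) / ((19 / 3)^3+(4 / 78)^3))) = 11720513 / 487734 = 24.03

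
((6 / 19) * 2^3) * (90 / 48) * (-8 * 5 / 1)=-3600 / 19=-189.47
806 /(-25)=-806 /25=-32.24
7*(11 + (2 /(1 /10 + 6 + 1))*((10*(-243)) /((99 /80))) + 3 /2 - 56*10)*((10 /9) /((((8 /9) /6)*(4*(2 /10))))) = -72229.30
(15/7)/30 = 1/14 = 0.07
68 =68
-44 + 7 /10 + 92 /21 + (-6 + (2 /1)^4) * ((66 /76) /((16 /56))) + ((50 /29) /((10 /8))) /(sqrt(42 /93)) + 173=20 * sqrt(434) /203 + 328129 /1995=166.53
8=8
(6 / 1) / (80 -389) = -2 / 103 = -0.02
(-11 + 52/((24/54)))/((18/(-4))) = -212/9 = -23.56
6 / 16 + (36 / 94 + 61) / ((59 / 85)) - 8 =1792647 / 22184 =80.81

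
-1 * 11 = -11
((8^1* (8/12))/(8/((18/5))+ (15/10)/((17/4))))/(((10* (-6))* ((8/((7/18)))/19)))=-2261/70920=-0.03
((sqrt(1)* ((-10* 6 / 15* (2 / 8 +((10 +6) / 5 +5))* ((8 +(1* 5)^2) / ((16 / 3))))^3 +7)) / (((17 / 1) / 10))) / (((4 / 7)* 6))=-32784110533237 / 20889600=-1569398.67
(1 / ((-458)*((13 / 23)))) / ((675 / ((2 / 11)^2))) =-46 / 243146475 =-0.00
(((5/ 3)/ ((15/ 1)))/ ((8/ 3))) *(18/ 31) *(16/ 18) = 2/ 93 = 0.02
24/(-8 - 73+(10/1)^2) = 24/19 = 1.26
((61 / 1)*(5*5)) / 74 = 1525 / 74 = 20.61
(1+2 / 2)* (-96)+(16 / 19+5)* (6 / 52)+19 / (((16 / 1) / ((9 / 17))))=-12811803 / 67184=-190.70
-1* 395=-395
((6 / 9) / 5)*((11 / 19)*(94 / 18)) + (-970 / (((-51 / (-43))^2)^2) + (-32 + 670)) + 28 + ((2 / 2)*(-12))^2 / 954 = 6007435927646 / 34062787035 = 176.36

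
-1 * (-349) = 349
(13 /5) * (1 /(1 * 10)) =13 /50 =0.26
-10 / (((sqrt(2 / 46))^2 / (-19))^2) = -1909690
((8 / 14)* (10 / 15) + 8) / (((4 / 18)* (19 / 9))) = 17.86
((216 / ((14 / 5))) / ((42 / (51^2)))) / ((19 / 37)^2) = 18116.86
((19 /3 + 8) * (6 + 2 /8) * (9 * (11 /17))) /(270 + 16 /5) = 177375 /92888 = 1.91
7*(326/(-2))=-1141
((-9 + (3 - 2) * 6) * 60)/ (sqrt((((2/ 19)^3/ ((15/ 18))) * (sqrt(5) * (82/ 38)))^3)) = -235229405 * sqrt(123) * 5^(3/ 4)/ 26896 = -324327.65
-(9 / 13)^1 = -9 / 13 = -0.69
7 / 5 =1.40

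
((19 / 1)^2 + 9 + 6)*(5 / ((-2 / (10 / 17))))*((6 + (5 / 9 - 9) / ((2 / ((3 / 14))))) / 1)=-1005800 / 357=-2817.37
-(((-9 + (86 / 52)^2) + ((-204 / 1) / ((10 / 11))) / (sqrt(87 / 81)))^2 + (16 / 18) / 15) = -419730567939071 / 8945305200 - 1425501 * sqrt(87) / 4901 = -49634.84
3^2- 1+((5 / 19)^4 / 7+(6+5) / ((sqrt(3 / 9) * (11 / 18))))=7298601 / 912247+18 * sqrt(3)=39.18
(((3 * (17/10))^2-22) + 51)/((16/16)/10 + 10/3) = 16503/1030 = 16.02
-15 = -15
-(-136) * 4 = 544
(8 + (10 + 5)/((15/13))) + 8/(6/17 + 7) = 2761/125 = 22.09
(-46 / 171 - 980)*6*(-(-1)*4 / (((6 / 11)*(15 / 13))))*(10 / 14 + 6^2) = -24641692504 / 17955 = -1372413.95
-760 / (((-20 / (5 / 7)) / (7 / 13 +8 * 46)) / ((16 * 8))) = 116517120 / 91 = 1280407.91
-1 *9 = -9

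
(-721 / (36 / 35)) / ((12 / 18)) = -25235 / 24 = -1051.46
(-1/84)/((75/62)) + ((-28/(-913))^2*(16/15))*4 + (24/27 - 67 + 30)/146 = -24263202721/95839595775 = -0.25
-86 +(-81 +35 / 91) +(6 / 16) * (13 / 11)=-190101 / 1144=-166.17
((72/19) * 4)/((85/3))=864/1615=0.53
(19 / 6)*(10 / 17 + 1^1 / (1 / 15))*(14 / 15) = 46.07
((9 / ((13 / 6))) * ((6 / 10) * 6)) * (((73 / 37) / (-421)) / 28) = -17739 / 7087535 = -0.00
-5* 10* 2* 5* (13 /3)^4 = -14280500 /81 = -176302.47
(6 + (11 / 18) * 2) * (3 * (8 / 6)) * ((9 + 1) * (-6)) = -1733.33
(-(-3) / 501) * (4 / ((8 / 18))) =9 / 167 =0.05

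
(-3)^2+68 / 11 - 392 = -4145 / 11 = -376.82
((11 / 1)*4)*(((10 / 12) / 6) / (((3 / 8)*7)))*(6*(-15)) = -4400 / 21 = -209.52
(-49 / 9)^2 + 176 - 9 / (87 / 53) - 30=399704 / 2349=170.16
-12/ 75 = -4/ 25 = -0.16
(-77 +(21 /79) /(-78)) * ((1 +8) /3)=-474495 /2054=-231.01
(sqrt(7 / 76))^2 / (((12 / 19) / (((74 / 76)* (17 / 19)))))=4403 / 34656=0.13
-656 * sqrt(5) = -1466.86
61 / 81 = 0.75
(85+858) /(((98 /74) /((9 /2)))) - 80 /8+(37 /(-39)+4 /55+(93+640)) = 825368443 /210210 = 3926.40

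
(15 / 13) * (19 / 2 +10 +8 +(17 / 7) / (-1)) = 28.93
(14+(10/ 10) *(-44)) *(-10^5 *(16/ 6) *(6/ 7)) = 48000000/ 7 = 6857142.86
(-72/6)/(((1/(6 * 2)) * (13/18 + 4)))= -2592/85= -30.49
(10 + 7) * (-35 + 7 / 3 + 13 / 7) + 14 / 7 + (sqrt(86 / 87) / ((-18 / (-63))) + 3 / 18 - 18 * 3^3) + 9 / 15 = -211469 / 210 + 7 * sqrt(7482) / 174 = -1003.52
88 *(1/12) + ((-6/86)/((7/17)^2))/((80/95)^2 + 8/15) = 297785297/42527688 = 7.00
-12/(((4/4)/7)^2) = -588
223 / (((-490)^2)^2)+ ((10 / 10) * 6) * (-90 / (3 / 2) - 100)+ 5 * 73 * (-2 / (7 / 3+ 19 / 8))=-7263649259974801 / 6514225130000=-1115.04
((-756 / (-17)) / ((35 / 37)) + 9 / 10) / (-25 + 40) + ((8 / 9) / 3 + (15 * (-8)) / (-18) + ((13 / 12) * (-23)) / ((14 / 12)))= -179929 / 16065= -11.20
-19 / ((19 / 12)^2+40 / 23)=-62928 / 14063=-4.47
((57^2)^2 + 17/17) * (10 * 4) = 422240080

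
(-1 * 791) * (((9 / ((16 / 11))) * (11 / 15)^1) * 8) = -287133 / 10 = -28713.30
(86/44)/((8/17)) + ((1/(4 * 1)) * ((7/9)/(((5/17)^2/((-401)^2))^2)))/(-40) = -16796883361.56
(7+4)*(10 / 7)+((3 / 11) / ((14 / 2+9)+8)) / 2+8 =29223 / 1232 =23.72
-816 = -816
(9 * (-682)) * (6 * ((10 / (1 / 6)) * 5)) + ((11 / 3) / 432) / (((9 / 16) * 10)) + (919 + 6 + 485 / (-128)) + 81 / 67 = -11047477.58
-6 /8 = -3 /4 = -0.75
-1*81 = -81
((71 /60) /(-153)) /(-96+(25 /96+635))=-568 /39603285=-0.00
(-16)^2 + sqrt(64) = 264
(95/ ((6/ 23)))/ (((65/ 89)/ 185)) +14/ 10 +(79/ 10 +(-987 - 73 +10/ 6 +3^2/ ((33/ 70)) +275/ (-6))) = 391121197/ 4290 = 91170.44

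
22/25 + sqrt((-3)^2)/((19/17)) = 1693/475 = 3.56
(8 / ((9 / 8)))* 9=64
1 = 1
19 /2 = 9.50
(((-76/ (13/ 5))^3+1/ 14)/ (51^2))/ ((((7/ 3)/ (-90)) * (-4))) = -11523087045/ 124446868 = -92.59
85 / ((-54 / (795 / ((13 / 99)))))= -247775 / 26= -9529.81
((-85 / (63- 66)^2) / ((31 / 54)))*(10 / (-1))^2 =-51000 / 31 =-1645.16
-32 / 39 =-0.82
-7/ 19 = -0.37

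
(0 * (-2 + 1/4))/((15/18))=0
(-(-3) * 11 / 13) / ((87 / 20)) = 220 / 377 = 0.58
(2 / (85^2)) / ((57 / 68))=8 / 24225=0.00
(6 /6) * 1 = 1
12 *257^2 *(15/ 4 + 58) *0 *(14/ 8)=0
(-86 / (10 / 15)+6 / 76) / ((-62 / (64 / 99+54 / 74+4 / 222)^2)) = 4.04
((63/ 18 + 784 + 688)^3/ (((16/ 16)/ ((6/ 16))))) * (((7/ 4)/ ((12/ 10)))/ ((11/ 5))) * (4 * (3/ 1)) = 13491707959275/ 1408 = 9582178948.35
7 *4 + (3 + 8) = 39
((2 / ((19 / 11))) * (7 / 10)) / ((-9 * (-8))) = 77 / 6840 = 0.01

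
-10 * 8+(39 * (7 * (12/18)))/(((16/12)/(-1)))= -433/2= -216.50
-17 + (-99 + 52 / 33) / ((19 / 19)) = -3776 / 33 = -114.42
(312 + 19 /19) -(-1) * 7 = 320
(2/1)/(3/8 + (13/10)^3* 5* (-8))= -400/17501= -0.02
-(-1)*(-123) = -123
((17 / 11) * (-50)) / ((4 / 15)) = -6375 / 22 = -289.77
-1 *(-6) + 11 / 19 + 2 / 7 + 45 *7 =321.86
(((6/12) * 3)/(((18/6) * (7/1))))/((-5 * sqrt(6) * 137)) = -sqrt(6)/57540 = -0.00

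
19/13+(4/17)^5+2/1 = 63906877/18458141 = 3.46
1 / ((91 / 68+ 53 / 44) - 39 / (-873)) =108834 / 281603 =0.39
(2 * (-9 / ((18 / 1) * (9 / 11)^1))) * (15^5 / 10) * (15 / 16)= -2784375 / 32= -87011.72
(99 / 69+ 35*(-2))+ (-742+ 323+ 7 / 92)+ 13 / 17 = -486.72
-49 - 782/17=-95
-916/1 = -916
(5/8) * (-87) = -435/8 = -54.38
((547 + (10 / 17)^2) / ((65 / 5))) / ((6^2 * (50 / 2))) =158183 / 3381300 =0.05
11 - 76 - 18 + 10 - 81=-154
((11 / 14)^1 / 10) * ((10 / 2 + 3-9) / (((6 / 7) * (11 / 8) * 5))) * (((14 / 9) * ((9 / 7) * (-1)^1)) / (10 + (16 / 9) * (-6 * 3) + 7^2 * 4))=1 / 6525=0.00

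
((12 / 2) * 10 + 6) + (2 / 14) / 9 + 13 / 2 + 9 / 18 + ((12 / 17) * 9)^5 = 932208030584 / 89450991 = 10421.44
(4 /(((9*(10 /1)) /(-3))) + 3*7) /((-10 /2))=-313 /75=-4.17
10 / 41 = 0.24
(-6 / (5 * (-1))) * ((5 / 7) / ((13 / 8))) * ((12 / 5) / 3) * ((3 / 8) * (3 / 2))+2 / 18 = 1427 / 4095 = 0.35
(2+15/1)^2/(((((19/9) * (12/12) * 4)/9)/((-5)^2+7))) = 187272/19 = 9856.42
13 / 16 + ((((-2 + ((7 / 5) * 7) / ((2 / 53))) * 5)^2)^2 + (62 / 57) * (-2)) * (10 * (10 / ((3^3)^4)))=251381046896933081 / 484674192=518659856.55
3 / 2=1.50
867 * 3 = 2601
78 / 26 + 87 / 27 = 56 / 9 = 6.22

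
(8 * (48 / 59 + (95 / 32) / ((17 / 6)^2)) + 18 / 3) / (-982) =-263727 / 16744082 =-0.02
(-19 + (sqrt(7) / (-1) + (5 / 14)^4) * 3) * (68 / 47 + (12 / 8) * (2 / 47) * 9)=-69162755 / 1805552 - 285 * sqrt(7) / 47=-54.35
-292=-292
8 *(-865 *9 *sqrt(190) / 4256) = -7785 *sqrt(190) / 532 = -201.71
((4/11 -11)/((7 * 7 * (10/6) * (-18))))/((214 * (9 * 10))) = 13/34603800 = 0.00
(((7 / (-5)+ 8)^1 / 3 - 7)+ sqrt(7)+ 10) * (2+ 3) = 5 * sqrt(7)+ 26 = 39.23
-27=-27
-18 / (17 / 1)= -18 / 17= -1.06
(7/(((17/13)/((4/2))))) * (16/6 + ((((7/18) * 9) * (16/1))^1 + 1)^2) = 1775410/51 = 34811.96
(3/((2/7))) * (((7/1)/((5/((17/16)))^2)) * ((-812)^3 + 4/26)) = -147841589017773/83200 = -1776942175.69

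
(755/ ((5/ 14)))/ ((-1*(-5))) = 2114/ 5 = 422.80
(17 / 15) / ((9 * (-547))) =-17 / 73845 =-0.00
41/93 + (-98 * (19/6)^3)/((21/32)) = -11906117/2511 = -4741.58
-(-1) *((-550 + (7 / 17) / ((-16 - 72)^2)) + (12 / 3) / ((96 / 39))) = -72192465 / 131648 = -548.37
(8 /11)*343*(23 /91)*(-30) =-270480 /143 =-1891.47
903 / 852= 301 / 284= 1.06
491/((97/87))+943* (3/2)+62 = 371875/194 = 1916.88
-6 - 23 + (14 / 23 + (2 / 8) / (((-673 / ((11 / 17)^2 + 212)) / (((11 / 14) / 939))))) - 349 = -29591370028019 / 78410298568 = -377.39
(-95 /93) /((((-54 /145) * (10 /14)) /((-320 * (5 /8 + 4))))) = -14270900 /2511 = -5683.35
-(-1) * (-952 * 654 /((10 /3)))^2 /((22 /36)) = 15699449227392 /275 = 57088906281.43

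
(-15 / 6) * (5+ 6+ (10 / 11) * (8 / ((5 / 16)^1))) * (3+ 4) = -13195 / 22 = -599.77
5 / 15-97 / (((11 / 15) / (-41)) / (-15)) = -2684464 / 33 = -81347.39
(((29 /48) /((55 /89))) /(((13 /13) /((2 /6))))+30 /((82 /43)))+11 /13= 71356793 /4221360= 16.90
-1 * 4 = -4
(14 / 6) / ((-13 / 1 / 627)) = -1463 / 13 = -112.54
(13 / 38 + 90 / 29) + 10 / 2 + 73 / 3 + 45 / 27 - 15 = 21429 / 1102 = 19.45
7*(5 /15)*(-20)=-140 /3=-46.67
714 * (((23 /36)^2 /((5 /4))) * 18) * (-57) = -1196069 /5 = -239213.80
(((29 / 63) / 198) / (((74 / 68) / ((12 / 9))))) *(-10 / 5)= -3944 / 692307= -0.01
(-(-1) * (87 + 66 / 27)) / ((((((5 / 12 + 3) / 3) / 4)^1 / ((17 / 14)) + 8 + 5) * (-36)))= -27370 / 145791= -0.19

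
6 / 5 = 1.20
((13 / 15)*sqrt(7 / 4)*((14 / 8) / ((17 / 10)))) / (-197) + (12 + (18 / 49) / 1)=606 / 49-91*sqrt(7) / 40188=12.36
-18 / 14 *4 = -36 / 7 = -5.14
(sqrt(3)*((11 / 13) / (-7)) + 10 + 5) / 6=5 / 2 - 11*sqrt(3) / 546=2.47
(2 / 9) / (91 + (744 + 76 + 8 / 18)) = 0.00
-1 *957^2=-915849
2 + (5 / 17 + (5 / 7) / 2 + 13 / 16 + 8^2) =128451 / 1904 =67.46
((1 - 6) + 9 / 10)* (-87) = 3567 / 10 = 356.70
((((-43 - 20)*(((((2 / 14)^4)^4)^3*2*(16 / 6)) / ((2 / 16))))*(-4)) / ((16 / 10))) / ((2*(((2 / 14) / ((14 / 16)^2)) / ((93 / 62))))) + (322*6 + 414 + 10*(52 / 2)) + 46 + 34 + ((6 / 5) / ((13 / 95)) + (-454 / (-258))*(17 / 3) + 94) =860975412854181304424575665771201717801652255 / 307629563517212403323330598420926854493724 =2798.74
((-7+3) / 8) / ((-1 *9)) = 1 / 18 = 0.06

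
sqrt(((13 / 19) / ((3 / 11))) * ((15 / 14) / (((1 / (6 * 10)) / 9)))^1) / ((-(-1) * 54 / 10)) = 25 * sqrt(114114) / 1197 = 7.06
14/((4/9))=63/2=31.50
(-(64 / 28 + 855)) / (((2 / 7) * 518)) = -6001 / 1036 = -5.79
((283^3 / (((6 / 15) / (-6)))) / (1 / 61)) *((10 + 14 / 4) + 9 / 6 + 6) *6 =-2613069409230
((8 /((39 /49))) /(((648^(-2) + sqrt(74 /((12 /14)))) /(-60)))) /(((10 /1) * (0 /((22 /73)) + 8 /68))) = 2798240256 /197889105383411-391664092151808 * sqrt(777) /197889105383411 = -55.17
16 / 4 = 4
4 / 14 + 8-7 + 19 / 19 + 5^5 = 21891 / 7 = 3127.29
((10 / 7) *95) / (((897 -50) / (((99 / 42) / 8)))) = 1425 / 30184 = 0.05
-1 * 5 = -5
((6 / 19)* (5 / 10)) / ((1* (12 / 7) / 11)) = 77 / 76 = 1.01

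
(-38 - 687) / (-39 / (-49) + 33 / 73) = -580.94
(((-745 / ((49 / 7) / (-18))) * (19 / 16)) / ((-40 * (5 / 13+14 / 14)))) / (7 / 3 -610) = 0.07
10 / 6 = 5 / 3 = 1.67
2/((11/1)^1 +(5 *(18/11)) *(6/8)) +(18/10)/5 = 4493/9425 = 0.48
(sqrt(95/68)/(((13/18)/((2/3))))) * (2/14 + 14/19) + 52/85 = 52/85 + 54 * sqrt(1615)/2261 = 1.57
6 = 6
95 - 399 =-304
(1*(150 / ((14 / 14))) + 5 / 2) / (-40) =-3.81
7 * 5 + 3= 38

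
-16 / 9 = -1.78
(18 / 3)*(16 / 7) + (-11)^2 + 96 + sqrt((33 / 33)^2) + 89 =2245 / 7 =320.71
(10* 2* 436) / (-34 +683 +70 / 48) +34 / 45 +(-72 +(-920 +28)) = -667256806 / 702495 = -949.84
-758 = -758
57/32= 1.78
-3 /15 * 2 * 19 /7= -38 /35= -1.09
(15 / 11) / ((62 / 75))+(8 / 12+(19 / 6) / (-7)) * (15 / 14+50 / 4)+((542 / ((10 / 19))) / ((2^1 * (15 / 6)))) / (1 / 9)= 776215644 / 417725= 1858.20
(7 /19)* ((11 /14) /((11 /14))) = 7 /19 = 0.37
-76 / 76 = -1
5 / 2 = 2.50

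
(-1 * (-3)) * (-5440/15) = -1088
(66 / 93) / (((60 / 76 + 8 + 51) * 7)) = 209 / 123256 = 0.00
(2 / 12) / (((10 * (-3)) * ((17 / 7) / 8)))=-14 / 765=-0.02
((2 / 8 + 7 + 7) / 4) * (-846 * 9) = -216999 / 8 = -27124.88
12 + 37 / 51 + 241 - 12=12328 / 51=241.73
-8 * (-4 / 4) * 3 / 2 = 12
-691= -691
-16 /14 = -8 /7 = -1.14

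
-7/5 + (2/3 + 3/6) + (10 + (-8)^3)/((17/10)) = -150719/510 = -295.53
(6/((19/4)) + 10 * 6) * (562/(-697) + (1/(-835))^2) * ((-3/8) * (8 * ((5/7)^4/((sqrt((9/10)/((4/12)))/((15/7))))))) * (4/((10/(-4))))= -80.49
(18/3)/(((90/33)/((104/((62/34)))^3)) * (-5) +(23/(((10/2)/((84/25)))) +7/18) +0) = 205169709888000/541812695807863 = 0.38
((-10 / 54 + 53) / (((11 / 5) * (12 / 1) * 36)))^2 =12709225 / 4115479104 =0.00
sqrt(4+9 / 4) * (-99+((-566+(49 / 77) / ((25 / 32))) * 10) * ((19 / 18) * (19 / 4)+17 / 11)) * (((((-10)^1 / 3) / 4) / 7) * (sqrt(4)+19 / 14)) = 37139.85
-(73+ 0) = -73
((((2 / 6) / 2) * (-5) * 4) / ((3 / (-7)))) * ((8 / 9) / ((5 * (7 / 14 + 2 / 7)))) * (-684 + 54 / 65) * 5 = -7736512 / 1287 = -6011.28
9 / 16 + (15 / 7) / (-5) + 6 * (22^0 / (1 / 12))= 8079 / 112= 72.13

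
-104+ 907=803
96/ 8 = 12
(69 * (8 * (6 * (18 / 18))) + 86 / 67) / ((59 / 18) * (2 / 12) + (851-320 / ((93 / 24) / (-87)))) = 0.41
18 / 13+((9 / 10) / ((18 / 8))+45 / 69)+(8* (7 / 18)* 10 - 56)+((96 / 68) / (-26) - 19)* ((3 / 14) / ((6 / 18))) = -111123599 / 3202290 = -34.70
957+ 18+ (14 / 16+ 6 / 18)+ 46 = 24533 / 24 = 1022.21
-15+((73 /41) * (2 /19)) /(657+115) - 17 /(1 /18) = -321.00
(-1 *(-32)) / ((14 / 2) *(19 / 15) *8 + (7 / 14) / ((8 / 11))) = 7680 / 17189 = 0.45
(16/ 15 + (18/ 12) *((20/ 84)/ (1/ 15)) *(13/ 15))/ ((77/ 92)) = 5014/ 735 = 6.82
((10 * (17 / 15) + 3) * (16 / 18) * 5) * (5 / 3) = 106.17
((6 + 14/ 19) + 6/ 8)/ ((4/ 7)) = 3983/ 304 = 13.10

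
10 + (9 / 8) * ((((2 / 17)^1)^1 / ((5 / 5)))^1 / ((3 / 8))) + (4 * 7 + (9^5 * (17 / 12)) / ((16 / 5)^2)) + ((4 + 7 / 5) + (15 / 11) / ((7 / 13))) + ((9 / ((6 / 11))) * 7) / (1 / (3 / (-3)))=54286843147 / 6702080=8100.00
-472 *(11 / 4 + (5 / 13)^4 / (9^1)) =-333944602 / 257049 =-1299.15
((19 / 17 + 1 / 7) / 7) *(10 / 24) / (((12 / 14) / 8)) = 250 / 357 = 0.70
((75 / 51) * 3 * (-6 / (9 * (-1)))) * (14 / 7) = 100 / 17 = 5.88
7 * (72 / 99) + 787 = 8713 / 11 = 792.09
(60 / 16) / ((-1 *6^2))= -5 / 48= -0.10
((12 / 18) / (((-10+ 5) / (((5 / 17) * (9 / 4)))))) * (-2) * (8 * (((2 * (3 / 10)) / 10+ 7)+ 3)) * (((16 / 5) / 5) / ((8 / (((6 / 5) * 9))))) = 651888 / 53125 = 12.27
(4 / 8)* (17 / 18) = 17 / 36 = 0.47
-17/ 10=-1.70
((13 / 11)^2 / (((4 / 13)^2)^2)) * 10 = 24134045 / 15488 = 1558.24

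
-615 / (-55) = 123 / 11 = 11.18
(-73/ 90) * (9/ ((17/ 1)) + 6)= -5.30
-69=-69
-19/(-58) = 19/58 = 0.33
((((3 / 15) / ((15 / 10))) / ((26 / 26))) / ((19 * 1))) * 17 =0.12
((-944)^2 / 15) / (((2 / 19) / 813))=2294229632 / 5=458845926.40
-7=-7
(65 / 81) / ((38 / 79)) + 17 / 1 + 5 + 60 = 257531 / 3078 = 83.67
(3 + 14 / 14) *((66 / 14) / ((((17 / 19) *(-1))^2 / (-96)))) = -4574592 / 2023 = -2261.29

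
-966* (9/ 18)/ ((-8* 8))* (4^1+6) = 2415/ 32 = 75.47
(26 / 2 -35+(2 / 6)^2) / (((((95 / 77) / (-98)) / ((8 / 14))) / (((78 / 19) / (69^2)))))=22086064 / 25780815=0.86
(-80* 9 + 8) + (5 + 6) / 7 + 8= -4917 / 7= -702.43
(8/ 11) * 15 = 120/ 11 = 10.91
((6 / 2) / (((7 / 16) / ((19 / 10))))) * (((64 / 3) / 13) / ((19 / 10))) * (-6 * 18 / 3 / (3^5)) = -4096 / 2457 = -1.67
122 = 122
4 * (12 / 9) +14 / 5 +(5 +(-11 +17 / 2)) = 319 / 30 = 10.63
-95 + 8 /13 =-1227 /13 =-94.38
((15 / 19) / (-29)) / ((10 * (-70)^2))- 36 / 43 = -194392929 / 232191400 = -0.84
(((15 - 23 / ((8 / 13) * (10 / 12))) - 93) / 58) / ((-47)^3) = 2457 / 120434680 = 0.00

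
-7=-7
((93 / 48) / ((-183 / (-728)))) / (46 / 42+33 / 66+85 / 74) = 56203 / 20008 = 2.81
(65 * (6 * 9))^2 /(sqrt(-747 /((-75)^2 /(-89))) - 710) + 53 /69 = -125736454651337 /7246267599 - 102667500 * sqrt(7387) /105018371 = -17435.92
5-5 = 0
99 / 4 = 24.75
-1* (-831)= 831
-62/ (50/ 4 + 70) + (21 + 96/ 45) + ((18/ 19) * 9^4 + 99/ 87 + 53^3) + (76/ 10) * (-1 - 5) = 4699414653/ 30305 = 155070.60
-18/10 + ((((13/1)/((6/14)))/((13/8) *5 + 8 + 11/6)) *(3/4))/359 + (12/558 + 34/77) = -7387172971/5540071845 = -1.33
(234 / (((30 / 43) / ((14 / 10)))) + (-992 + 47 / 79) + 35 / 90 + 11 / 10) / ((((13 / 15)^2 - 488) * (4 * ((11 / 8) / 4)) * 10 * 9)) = 36997324 / 4287120255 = 0.01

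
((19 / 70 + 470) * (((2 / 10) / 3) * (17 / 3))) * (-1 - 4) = -186541 / 210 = -888.29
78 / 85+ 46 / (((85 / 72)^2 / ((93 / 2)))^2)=2673015678006 / 52200625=51206.58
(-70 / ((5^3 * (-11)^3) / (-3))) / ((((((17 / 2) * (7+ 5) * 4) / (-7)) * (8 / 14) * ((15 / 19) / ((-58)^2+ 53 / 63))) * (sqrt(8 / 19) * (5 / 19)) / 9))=749960533 * sqrt(38) / 543048000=8.51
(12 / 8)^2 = 9 / 4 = 2.25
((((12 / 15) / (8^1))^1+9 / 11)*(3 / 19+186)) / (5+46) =119079 / 35530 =3.35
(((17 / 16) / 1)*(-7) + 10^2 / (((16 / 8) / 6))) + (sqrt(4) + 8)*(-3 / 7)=32287 / 112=288.28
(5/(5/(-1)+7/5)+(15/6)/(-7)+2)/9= 16/567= 0.03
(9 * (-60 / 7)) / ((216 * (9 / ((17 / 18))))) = -85 / 2268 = -0.04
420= 420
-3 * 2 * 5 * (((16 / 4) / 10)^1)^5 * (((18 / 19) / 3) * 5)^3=-41472 / 34295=-1.21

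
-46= -46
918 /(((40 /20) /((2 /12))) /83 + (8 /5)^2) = 952425 /2806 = 339.42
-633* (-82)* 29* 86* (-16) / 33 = -690419008 / 11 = -62765364.36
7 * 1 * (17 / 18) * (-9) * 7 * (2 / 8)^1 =-833 / 8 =-104.12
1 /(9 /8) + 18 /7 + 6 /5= 1468 /315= 4.66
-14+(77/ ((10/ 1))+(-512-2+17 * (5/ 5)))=-5033/ 10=-503.30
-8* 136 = -1088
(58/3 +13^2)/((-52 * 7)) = -565/1092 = -0.52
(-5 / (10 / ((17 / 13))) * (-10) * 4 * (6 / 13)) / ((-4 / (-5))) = 2550 / 169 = 15.09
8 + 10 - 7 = 11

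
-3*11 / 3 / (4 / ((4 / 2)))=-11 / 2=-5.50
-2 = -2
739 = 739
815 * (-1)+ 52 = -763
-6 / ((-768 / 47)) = 47 / 128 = 0.37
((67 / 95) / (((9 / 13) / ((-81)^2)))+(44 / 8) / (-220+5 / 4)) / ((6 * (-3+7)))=111117407 / 399000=278.49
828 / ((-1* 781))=-828 / 781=-1.06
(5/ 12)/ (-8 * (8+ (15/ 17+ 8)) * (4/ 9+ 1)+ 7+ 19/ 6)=-0.00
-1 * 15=-15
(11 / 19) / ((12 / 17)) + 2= 643 / 228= 2.82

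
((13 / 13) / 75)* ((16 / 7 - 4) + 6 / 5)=-6 / 875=-0.01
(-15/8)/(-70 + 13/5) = 0.03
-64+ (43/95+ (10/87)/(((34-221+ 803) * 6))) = -970604237/15273720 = -63.55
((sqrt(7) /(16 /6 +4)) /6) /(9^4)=sqrt(7) /262440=0.00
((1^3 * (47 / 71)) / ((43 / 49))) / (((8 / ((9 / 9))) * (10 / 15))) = 6909 / 48848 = 0.14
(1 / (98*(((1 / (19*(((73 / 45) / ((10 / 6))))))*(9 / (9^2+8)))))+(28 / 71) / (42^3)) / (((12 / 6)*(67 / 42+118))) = 4382239 / 561696975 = 0.01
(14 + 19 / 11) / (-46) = -173 / 506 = -0.34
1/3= 0.33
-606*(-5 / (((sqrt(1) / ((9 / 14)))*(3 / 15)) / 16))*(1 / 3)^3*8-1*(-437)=326259 / 7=46608.43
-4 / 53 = -0.08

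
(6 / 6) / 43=1 / 43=0.02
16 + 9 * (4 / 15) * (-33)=-316 / 5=-63.20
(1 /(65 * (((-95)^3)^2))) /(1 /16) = 16 /47780972890625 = 0.00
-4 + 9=5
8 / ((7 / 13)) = 104 / 7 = 14.86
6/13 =0.46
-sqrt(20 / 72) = -sqrt(10) / 6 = -0.53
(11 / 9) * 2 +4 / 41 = 938 / 369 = 2.54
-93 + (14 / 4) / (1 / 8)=-65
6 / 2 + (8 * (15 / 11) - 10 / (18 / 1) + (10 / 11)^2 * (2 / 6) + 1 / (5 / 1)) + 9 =124304 / 5445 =22.83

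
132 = 132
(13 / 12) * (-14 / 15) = -91 / 90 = -1.01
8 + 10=18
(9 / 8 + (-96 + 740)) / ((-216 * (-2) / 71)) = 366431 / 3456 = 106.03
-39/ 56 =-0.70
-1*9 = -9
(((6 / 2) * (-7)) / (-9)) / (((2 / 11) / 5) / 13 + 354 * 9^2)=5005 / 61505736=0.00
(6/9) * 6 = 4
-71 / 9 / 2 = -71 / 18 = -3.94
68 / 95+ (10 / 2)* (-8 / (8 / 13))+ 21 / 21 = -6012 / 95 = -63.28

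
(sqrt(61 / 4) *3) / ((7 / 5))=15 *sqrt(61) / 14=8.37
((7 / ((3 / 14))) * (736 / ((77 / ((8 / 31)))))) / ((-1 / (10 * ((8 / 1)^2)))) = -52756480 / 1023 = -51570.36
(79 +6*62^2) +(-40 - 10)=23093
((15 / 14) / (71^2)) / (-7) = -15 / 494018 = -0.00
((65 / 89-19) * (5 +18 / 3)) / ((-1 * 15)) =5962 / 445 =13.40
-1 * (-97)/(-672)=-97/672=-0.14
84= 84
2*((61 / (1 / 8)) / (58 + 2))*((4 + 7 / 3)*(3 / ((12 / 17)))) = 19703 / 45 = 437.84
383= 383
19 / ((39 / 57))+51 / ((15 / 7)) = 3352 / 65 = 51.57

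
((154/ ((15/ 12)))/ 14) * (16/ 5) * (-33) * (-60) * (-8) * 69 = -153888768/ 5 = -30777753.60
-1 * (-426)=426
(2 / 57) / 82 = 1 / 2337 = 0.00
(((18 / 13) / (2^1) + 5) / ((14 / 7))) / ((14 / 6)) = 111 / 91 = 1.22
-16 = -16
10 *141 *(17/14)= 11985/7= 1712.14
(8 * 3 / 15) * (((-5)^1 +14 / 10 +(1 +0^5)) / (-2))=52 / 25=2.08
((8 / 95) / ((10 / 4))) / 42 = 8 / 9975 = 0.00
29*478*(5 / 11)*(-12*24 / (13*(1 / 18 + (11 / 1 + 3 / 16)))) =-12415.61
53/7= 7.57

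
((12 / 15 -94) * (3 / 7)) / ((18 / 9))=-19.97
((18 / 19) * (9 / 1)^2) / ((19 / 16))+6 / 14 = 164379 / 2527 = 65.05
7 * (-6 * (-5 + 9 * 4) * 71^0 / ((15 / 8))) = -3472 / 5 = -694.40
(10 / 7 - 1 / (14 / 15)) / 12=5 / 168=0.03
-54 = -54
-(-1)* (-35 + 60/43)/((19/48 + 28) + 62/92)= -1595280/1379999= -1.16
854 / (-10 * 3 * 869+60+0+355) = -122 / 3665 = -0.03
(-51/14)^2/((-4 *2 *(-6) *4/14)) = 867/896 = 0.97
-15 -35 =-50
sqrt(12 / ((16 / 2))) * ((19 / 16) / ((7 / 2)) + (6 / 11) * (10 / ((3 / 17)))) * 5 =96245 * sqrt(6) / 1232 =191.36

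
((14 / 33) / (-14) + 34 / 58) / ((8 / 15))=665 / 638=1.04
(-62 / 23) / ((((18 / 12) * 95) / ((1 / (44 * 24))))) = -31 / 1730520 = -0.00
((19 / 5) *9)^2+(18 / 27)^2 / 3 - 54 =753157 / 675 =1115.79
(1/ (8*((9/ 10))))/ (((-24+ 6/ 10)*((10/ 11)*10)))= -11/ 16848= -0.00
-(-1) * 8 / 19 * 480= 3840 / 19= 202.11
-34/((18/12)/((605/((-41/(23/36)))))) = 236555/1107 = 213.69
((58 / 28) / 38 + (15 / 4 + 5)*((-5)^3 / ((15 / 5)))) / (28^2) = -145447 / 312816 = -0.46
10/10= 1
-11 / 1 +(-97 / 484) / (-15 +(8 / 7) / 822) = -10.99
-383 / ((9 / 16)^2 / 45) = -54471.11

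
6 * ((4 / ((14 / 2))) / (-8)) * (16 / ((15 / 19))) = -304 / 35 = -8.69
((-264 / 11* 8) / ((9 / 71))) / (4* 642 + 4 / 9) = -3408 / 5779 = -0.59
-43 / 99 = -0.43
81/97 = 0.84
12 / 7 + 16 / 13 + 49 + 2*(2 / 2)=4909 / 91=53.95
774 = 774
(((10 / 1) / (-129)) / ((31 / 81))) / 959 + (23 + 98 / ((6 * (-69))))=6023515174 / 264617829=22.76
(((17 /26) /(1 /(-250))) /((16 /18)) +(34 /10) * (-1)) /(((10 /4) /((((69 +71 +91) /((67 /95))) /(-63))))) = 389.50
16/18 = 8/9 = 0.89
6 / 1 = 6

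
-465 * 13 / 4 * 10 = -30225 / 2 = -15112.50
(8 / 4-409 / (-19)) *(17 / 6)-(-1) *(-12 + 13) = 2571 / 38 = 67.66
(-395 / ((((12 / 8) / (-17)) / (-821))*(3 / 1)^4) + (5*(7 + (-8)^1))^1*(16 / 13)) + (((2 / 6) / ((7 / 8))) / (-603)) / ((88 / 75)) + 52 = -738735595133 / 16297281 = -45328.76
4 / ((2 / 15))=30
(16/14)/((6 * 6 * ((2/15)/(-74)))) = -370/21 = -17.62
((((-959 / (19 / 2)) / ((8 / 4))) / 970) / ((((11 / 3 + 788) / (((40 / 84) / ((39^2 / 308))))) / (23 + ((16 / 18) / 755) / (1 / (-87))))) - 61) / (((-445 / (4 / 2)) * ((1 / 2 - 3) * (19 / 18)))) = -7358803814694184 / 70831669204359375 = -0.10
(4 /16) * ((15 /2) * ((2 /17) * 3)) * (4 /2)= 45 /34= 1.32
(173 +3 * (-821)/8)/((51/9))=-3237/136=-23.80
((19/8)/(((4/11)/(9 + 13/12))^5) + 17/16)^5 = 3149339286921192901485237839172148151753965824302089619870704576837558440787159395257/35194991880665851102106412706428088548247732224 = 89482597342244672096954040000000000000.00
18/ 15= 6/ 5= 1.20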